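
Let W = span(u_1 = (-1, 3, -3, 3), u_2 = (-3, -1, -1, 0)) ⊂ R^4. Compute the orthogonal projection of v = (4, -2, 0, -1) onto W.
proj_W(v) = (836/299, -98/299, 580/299, -339/299)

Set up U = [u_1 | ... | u_2] ∈ R^(4×2). The projector onto W = col(U) is P = U (U^T U)^(-1) U^T.
Compute U^T U =
  [28, 3]
  [3, 11],
and U^T v = (-13, -10).
Solve U^T U · c = U^T v for the coefficients: c = (-113/299, -241/299). The projection is proj_W(v) = U c.
Check: (v - proj_W(v)) · u_1 = 0  (should be 0).
Check: (v - proj_W(v)) · u_2 = 0  (should be 0).
Result: proj_W(v) = (836/299, -98/299, 580/299, -339/299).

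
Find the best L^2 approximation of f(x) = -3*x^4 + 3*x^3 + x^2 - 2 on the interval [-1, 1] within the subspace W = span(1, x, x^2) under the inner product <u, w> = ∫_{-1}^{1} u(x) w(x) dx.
g(x) = -11*x^2/7 + 9*x/5 - 61/35

The best approximation g ∈ W is the orthogonal projection of f onto W. Writing g = a_0 + a_1 x + a_2 x^2, the coefficients solve the normal equations G · a = b where
  G_{ij} = <φ_i, φ_j> and b_i = <f, φ_i>, with φ_0 = 1, φ_1 = x, φ_2 = x^2.
G =
  [2, 0, 2/3]
  [0, 2/3, 0]
  [2/3, 0, 2/5],
b = (-68/15, 6/5, -188/105).
Solving gives a_0 = -61/35, a_1 = 9/5, a_2 = -11/7, so
  g(x) = -11*x^2/7 + 9*x/5 - 61/35.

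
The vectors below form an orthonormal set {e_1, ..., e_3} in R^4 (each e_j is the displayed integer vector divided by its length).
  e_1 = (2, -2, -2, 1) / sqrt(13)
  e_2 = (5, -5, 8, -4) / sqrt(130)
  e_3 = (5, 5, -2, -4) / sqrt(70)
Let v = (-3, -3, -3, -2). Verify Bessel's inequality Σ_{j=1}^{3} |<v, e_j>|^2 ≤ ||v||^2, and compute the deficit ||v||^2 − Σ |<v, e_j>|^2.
Σ |<v, e_j>|^2 = 48/7; ||v||^2 = 31; deficit = 169/7

Write each e_j = u_j / sqrt(<u_j, u_j>) where u_j is the displayed integer vector. Then <v, e_j> = <v, u_j> / sqrt(<u_j, u_j>), so |<v, e_j>|^2 = <v, u_j>^2 / <u_j, u_j>.
Coefficients: <v, e_1> = 4/sqrt(13), <v, e_2> = -16/sqrt(130), <v, e_3> = -16/sqrt(70).
Square and sum: Σ |<v, e_j>|^2 = 48/7.
Compute ||v||^2 = v·v = 31.
Deficit = 31 − 48/7 = 169/7 ≥ 0, confirming Bessel's inequality. (The deficit equals ||v − Σ <v,e_j> e_j||^2, the squared distance from v to span{e_j}.)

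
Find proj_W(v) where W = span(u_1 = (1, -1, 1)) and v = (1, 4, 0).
proj_W(v) = (-1, 1, -1)

Set up U = [u_1 | ... | u_1] ∈ R^(3×1). The projector onto W = col(U) is P = U (U^T U)^(-1) U^T.
Compute U^T U =
  [3],
and U^T v = (-3).
Solve U^T U · c = U^T v for the coefficients: c = (-1). The projection is proj_W(v) = U c.
Check: (v - proj_W(v)) · u_1 = 0  (should be 0).
Result: proj_W(v) = (-1, 1, -1).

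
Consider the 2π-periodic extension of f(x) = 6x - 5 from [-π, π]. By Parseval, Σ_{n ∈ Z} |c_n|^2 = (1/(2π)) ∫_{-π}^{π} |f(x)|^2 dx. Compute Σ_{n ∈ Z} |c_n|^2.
Σ |c_n|^2 = 12π^2 + 25

Expand and integrate term by term over [-π, π]:
  ∫ (6x)^2 dx = 36·(2π^3/3); ∫ 2·6·(-5)·x dx = 0 (odd integrand); ∫ (-5)^2 dx = 25·2π.
So (1/(2π)) ∫_{-π}^{π} (6x - 5)^2 dx = 36π^2/3 + 25 = 12π^2 + 25.
Parseval ⇒ Σ |c_n|^2 = 12π^2 + 25.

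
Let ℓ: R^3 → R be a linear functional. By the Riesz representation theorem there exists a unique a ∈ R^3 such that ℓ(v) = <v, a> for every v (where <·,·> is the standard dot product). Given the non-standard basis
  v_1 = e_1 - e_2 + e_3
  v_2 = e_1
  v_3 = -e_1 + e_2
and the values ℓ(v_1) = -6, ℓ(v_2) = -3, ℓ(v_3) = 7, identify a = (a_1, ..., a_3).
a = (-3, 4, 1)

Write a = (a_1, ..., a_3) in the standard basis. For each basis vector v_i, ℓ(v_i) = <v_i, a> is a linear equation in the a_j's. Collect the n equations into a matrix system V a = ℓ, where row i of V is v_i (expressed in the standard basis). Since V is invertible (lower-triangular with 1s on the diagonal, up to permutation), solve by back-substitution:
  V =
[[1, -1, 1],
 [1, 0, 0],
 [-1, 1, 0]]
  V a = (-6, -3, 7)
Solving gives a = (-3, 4, 1).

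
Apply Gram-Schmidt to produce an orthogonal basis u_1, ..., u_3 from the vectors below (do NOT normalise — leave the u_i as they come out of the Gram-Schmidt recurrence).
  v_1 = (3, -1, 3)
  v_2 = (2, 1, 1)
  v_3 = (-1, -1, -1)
Orthogonal basis:
  u_1 = (3, -1, 3)
  u_2 = (14/19, 27/19, -5/19)
  u_3 = (8/25, -6/25, -2/5)

Apply the Gram-Schmidt recurrence
  u_1 = v_1
  u_i = v_i − Σ_{j<i} ((v_i · u_j) / (u_j · u_j)) · u_j.

Step by step this gives:
  u_1 = (3, -1, 3)
  u_2 = (14/19, 27/19, -5/19)
  u_3 = (8/25, -6/25, -2/5)

Orthogonality check:
  u_2 · u_1 = 0 (should be 0)
  u_3 · u_1 = 0 (should be 0)
  u_3 · u_2 = 0 (should be 0)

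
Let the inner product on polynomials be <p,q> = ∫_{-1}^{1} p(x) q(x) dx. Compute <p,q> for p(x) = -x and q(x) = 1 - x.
<p,q> = 2/3

Expand the product: p(x)·q(x) = x^2 - x.
∫_{-1}^{1} of each monomial x^k gives [2/(k+1) if k even, 0 if k odd]. Integrating term-by-term (or equivalently evaluating the antiderivative F(x) = x^3/3 - x^2/2 at the endpoints):
  F(1) − F(−1) = -1/6 − (-5/6) = 2/3.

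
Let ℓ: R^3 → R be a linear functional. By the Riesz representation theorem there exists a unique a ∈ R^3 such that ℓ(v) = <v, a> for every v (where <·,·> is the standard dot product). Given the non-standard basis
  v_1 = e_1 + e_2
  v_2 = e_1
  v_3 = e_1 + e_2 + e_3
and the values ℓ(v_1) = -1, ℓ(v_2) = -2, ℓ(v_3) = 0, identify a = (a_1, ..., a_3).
a = (-2, 1, 1)

Write a = (a_1, ..., a_3) in the standard basis. For each basis vector v_i, ℓ(v_i) = <v_i, a> is a linear equation in the a_j's. Collect the n equations into a matrix system V a = ℓ, where row i of V is v_i (expressed in the standard basis). Since V is invertible (lower-triangular with 1s on the diagonal, up to permutation), solve by back-substitution:
  V =
[[1, 1, 0],
 [1, 0, 0],
 [1, 1, 1]]
  V a = (-1, -2, 0)
Solving gives a = (-2, 1, 1).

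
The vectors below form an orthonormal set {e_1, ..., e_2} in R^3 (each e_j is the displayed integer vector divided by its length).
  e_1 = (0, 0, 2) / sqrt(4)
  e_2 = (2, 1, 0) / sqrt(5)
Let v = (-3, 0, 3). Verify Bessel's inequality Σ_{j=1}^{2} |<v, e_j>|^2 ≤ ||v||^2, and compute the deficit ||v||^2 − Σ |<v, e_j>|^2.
Σ |<v, e_j>|^2 = 81/5; ||v||^2 = 18; deficit = 9/5

Write each e_j = u_j / sqrt(<u_j, u_j>) where u_j is the displayed integer vector. Then <v, e_j> = <v, u_j> / sqrt(<u_j, u_j>), so |<v, e_j>|^2 = <v, u_j>^2 / <u_j, u_j>.
Coefficients: <v, e_1> = 6/sqrt(4), <v, e_2> = -6/sqrt(5).
Square and sum: Σ |<v, e_j>|^2 = 81/5.
Compute ||v||^2 = v·v = 18.
Deficit = 18 − 81/5 = 9/5 ≥ 0, confirming Bessel's inequality. (The deficit equals ||v − Σ <v,e_j> e_j||^2, the squared distance from v to span{e_j}.)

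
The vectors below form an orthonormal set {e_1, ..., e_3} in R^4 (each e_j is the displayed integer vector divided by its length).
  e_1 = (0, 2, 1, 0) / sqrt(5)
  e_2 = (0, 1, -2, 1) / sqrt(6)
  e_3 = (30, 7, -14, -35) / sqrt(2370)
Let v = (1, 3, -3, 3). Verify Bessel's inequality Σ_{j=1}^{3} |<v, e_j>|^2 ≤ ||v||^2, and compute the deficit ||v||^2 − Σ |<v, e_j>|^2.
Σ |<v, e_j>|^2 = 2043/79; ||v||^2 = 28; deficit = 169/79

Write each e_j = u_j / sqrt(<u_j, u_j>) where u_j is the displayed integer vector. Then <v, e_j> = <v, u_j> / sqrt(<u_j, u_j>), so |<v, e_j>|^2 = <v, u_j>^2 / <u_j, u_j>.
Coefficients: <v, e_1> = 3/sqrt(5), <v, e_2> = 12/sqrt(6), <v, e_3> = -12/sqrt(2370).
Square and sum: Σ |<v, e_j>|^2 = 2043/79.
Compute ||v||^2 = v·v = 28.
Deficit = 28 − 2043/79 = 169/79 ≥ 0, confirming Bessel's inequality. (The deficit equals ||v − Σ <v,e_j> e_j||^2, the squared distance from v to span{e_j}.)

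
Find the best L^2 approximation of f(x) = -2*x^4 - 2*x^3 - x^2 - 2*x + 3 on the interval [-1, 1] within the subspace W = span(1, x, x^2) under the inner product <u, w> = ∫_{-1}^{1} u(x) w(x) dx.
g(x) = -19*x^2/7 - 16*x/5 + 111/35

The best approximation g ∈ W is the orthogonal projection of f onto W. Writing g = a_0 + a_1 x + a_2 x^2, the coefficients solve the normal equations G · a = b where
  G_{ij} = <φ_i, φ_j> and b_i = <f, φ_i>, with φ_0 = 1, φ_1 = x, φ_2 = x^2.
G =
  [2, 0, 2/3]
  [0, 2/3, 0]
  [2/3, 0, 2/5],
b = (68/15, -32/15, 36/35).
Solving gives a_0 = 111/35, a_1 = -16/5, a_2 = -19/7, so
  g(x) = -19*x^2/7 - 16*x/5 + 111/35.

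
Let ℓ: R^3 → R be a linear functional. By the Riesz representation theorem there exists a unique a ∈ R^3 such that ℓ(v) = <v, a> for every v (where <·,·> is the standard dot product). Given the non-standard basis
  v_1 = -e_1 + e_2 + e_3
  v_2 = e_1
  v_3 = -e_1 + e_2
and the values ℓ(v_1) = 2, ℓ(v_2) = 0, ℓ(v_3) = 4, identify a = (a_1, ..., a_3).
a = (0, 4, -2)

Write a = (a_1, ..., a_3) in the standard basis. For each basis vector v_i, ℓ(v_i) = <v_i, a> is a linear equation in the a_j's. Collect the n equations into a matrix system V a = ℓ, where row i of V is v_i (expressed in the standard basis). Since V is invertible (lower-triangular with 1s on the diagonal, up to permutation), solve by back-substitution:
  V =
[[-1, 1, 1],
 [1, 0, 0],
 [-1, 1, 0]]
  V a = (2, 0, 4)
Solving gives a = (0, 4, -2).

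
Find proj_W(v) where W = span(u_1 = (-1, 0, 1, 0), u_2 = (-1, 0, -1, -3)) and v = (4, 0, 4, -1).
proj_W(v) = (5/11, 0, 5/11, 15/11)

Set up U = [u_1 | ... | u_2] ∈ R^(4×2). The projector onto W = col(U) is P = U (U^T U)^(-1) U^T.
Compute U^T U =
  [2, 0]
  [0, 11],
and U^T v = (0, -5).
Solve U^T U · c = U^T v for the coefficients: c = (0, -5/11). The projection is proj_W(v) = U c.
Check: (v - proj_W(v)) · u_1 = 0  (should be 0).
Check: (v - proj_W(v)) · u_2 = 0  (should be 0).
Result: proj_W(v) = (5/11, 0, 5/11, 15/11).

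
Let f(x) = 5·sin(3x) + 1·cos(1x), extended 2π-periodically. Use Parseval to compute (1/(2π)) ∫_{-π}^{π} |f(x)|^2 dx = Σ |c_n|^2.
Σ |c_n|^2 = 13

Expand |f|^2 and use orthogonality of {sin(nx), cos(mx)} on [-π, π]:
  ∫_{-π}^{π} sin(nx)^2 dx = π, ∫ cos(mx)^2 dx = π, and cross terms integrate to 0.
So ∫_{-π}^{π} f(x)^2 dx = 5^2 · π + 1^2 · π = (25 + 1)π.
Divide by 2π: (25 + 1)/2 = 13.
By Parseval, this equals Σ |c_n|^2.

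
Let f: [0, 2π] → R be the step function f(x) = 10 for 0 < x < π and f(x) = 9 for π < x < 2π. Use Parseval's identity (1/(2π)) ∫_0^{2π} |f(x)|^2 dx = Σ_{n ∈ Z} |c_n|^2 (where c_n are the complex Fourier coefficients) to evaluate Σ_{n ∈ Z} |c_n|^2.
Σ |c_n|^2 = 181/2

Parseval equates the L^2 energy of f (normalised by 1/(2π)) with the ℓ^2 sum of its Fourier coefficients: (1/(2π)) ∫_0^{2π} |f|^2 = Σ |c_n|^2.
Compute the left side: (1/(2π)) [∫_0^π 10^2 dx + ∫_π^{2π} 9^2 dx] = (1/(2π)) · (100π + 81π) = (100 + 81)/2 = 181/2.
So Σ_{n ∈ Z} |c_n|^2 = 181/2.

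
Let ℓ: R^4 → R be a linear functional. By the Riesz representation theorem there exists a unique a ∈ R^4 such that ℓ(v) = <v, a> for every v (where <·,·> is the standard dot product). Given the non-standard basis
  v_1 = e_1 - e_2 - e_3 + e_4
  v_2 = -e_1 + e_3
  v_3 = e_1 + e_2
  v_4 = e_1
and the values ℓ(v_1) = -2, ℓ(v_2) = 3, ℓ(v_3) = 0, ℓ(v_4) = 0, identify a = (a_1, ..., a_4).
a = (0, 0, 3, 1)

Write a = (a_1, ..., a_4) in the standard basis. For each basis vector v_i, ℓ(v_i) = <v_i, a> is a linear equation in the a_j's. Collect the n equations into a matrix system V a = ℓ, where row i of V is v_i (expressed in the standard basis). Since V is invertible (lower-triangular with 1s on the diagonal, up to permutation), solve by back-substitution:
  V =
[[1, -1, -1, 1],
 [-1, 0, 1, 0],
 [1, 1, 0, 0],
 [1, 0, 0, 0]]
  V a = (-2, 3, 0, 0)
Solving gives a = (0, 0, 3, 1).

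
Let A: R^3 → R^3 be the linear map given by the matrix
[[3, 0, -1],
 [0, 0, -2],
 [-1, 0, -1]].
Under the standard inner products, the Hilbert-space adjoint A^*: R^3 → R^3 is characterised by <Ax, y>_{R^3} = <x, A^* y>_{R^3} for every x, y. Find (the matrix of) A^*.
A^* = A^T =
[[3, 0, -1],
 [0, 0, 0],
 [-1, -2, -1]]

For real matrices with standard dot products, the defining identity <Ax, y> = <x, A^* y> gives (Ax)^T y = x^T (A^*) y, i.e. x^T A^T y = x^T (A^*) y. Since this holds for all x, y, we must have A^* = A^T. Therefore
A^* =
[[3, 0, -1],
 [0, 0, 0],
 [-1, -2, -1]].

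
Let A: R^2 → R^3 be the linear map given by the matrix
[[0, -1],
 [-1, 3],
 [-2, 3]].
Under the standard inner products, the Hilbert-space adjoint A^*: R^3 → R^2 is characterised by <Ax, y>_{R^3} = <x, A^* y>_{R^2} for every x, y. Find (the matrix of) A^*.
A^* = A^T =
[[0, -1, -2],
 [-1, 3, 3]]

For real matrices with standard dot products, the defining identity <Ax, y> = <x, A^* y> gives (Ax)^T y = x^T (A^*) y, i.e. x^T A^T y = x^T (A^*) y. Since this holds for all x, y, we must have A^* = A^T. Therefore
A^* =
[[0, -1, -2],
 [-1, 3, 3]].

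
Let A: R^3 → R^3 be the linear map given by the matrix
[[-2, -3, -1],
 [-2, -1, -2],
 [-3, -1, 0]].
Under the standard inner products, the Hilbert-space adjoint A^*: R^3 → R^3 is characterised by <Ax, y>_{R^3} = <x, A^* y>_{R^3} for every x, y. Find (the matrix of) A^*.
A^* = A^T =
[[-2, -2, -3],
 [-3, -1, -1],
 [-1, -2, 0]]

For real matrices with standard dot products, the defining identity <Ax, y> = <x, A^* y> gives (Ax)^T y = x^T (A^*) y, i.e. x^T A^T y = x^T (A^*) y. Since this holds for all x, y, we must have A^* = A^T. Therefore
A^* =
[[-2, -2, -3],
 [-3, -1, -1],
 [-1, -2, 0]].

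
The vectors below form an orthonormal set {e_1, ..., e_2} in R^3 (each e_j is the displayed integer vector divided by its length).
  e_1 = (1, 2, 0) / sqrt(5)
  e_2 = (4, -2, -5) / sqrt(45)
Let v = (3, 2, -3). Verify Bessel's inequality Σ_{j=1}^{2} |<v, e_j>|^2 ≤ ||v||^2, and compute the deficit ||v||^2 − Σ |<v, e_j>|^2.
Σ |<v, e_j>|^2 = 194/9; ||v||^2 = 22; deficit = 4/9

Write each e_j = u_j / sqrt(<u_j, u_j>) where u_j is the displayed integer vector. Then <v, e_j> = <v, u_j> / sqrt(<u_j, u_j>), so |<v, e_j>|^2 = <v, u_j>^2 / <u_j, u_j>.
Coefficients: <v, e_1> = 7/sqrt(5), <v, e_2> = 23/sqrt(45).
Square and sum: Σ |<v, e_j>|^2 = 194/9.
Compute ||v||^2 = v·v = 22.
Deficit = 22 − 194/9 = 4/9 ≥ 0, confirming Bessel's inequality. (The deficit equals ||v − Σ <v,e_j> e_j||^2, the squared distance from v to span{e_j}.)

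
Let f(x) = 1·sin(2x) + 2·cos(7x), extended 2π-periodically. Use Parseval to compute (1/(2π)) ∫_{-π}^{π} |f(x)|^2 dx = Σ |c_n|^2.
Σ |c_n|^2 = 5/2

Expand |f|^2 and use orthogonality of {sin(nx), cos(mx)} on [-π, π]:
  ∫_{-π}^{π} sin(nx)^2 dx = π, ∫ cos(mx)^2 dx = π, and cross terms integrate to 0.
So ∫_{-π}^{π} f(x)^2 dx = 1^2 · π + 2^2 · π = (1 + 4)π.
Divide by 2π: (1 + 4)/2 = 5/2.
By Parseval, this equals Σ |c_n|^2.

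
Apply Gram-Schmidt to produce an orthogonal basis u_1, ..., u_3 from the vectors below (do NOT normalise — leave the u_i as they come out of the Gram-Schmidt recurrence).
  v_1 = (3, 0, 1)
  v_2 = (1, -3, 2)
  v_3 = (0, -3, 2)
Orthogonal basis:
  u_1 = (3, 0, 1)
  u_2 = (-1/2, -3, 3/2)
  u_3 = (-9/115, 3/23, 27/115)

Apply the Gram-Schmidt recurrence
  u_1 = v_1
  u_i = v_i − Σ_{j<i} ((v_i · u_j) / (u_j · u_j)) · u_j.

Step by step this gives:
  u_1 = (3, 0, 1)
  u_2 = (-1/2, -3, 3/2)
  u_3 = (-9/115, 3/23, 27/115)

Orthogonality check:
  u_2 · u_1 = 0 (should be 0)
  u_3 · u_1 = 0 (should be 0)
  u_3 · u_2 = 0 (should be 0)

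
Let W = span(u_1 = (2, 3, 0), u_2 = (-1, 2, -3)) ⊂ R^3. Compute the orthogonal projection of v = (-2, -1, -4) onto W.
proj_W(v) = (-238/83, -35/83, -276/83)

Set up U = [u_1 | ... | u_2] ∈ R^(3×2). The projector onto W = col(U) is P = U (U^T U)^(-1) U^T.
Compute U^T U =
  [13, 4]
  [4, 14],
and U^T v = (-7, 12).
Solve U^T U · c = U^T v for the coefficients: c = (-73/83, 92/83). The projection is proj_W(v) = U c.
Check: (v - proj_W(v)) · u_1 = 0  (should be 0).
Check: (v - proj_W(v)) · u_2 = 0  (should be 0).
Result: proj_W(v) = (-238/83, -35/83, -276/83).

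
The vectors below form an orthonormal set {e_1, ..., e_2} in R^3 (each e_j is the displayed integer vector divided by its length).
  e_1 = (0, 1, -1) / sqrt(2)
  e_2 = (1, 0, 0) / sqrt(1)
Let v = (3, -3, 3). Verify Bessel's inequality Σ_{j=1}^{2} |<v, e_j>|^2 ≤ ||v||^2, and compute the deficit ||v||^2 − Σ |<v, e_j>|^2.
Σ |<v, e_j>|^2 = 27; ||v||^2 = 27; deficit = 0

Write each e_j = u_j / sqrt(<u_j, u_j>) where u_j is the displayed integer vector. Then <v, e_j> = <v, u_j> / sqrt(<u_j, u_j>), so |<v, e_j>|^2 = <v, u_j>^2 / <u_j, u_j>.
Coefficients: <v, e_1> = -6/sqrt(2), <v, e_2> = 3/sqrt(1).
Square and sum: Σ |<v, e_j>|^2 = 27.
Compute ||v||^2 = v·v = 27.
Deficit = 27 − 27 = 0 ≥ 0, confirming Bessel's inequality. (The deficit equals ||v − Σ <v,e_j> e_j||^2, the squared distance from v to span{e_j}.)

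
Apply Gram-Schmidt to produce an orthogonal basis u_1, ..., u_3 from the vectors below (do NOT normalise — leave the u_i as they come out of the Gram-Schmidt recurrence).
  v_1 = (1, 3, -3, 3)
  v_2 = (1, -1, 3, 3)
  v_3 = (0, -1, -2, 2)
Orthogonal basis:
  u_1 = (1, 3, -3, 3)
  u_2 = (15/14, -11/14, 39/14, 45/14)
  u_3 = (-57/139, -264/139, -176/139, 107/139)

Apply the Gram-Schmidt recurrence
  u_1 = v_1
  u_i = v_i − Σ_{j<i} ((v_i · u_j) / (u_j · u_j)) · u_j.

Step by step this gives:
  u_1 = (1, 3, -3, 3)
  u_2 = (15/14, -11/14, 39/14, 45/14)
  u_3 = (-57/139, -264/139, -176/139, 107/139)

Orthogonality check:
  u_2 · u_1 = 0 (should be 0)
  u_3 · u_1 = 0 (should be 0)
  u_3 · u_2 = 0 (should be 0)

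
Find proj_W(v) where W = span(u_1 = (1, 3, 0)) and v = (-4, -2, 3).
proj_W(v) = (-1, -3, 0)

Set up U = [u_1 | ... | u_1] ∈ R^(3×1). The projector onto W = col(U) is P = U (U^T U)^(-1) U^T.
Compute U^T U =
  [10],
and U^T v = (-10).
Solve U^T U · c = U^T v for the coefficients: c = (-1). The projection is proj_W(v) = U c.
Check: (v - proj_W(v)) · u_1 = 0  (should be 0).
Result: proj_W(v) = (-1, -3, 0).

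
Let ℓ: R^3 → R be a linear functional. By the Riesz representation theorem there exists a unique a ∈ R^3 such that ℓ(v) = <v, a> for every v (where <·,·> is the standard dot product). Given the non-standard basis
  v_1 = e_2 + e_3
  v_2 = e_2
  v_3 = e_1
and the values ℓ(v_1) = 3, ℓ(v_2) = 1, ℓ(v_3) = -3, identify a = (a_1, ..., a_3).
a = (-3, 1, 2)

Write a = (a_1, ..., a_3) in the standard basis. For each basis vector v_i, ℓ(v_i) = <v_i, a> is a linear equation in the a_j's. Collect the n equations into a matrix system V a = ℓ, where row i of V is v_i (expressed in the standard basis). Since V is invertible (lower-triangular with 1s on the diagonal, up to permutation), solve by back-substitution:
  V =
[[0, 1, 1],
 [0, 1, 0],
 [1, 0, 0]]
  V a = (3, 1, -3)
Solving gives a = (-3, 1, 2).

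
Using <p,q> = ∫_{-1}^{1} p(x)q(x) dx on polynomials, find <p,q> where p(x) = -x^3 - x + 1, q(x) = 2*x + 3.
<p,q> = 58/15

Expand the product: p(x)·q(x) = -2*x^4 - 3*x^3 - 2*x^2 - x + 3.
∫_{-1}^{1} of each monomial x^k gives [2/(k+1) if k even, 0 if k odd]. Integrating term-by-term (or equivalently evaluating the antiderivative F(x) = -2*x^5/5 - 3*x^4/4 - 2*x^3/3 - x^2/2 + 3*x at the endpoints):
  F(1) − F(−1) = 41/60 − (-191/60) = 58/15.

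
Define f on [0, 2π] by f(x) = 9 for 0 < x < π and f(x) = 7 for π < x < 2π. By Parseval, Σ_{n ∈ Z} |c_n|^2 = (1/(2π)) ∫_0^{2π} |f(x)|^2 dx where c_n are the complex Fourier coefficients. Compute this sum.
Σ |c_n|^2 = 65

Parseval equates the L^2 energy of f (normalised by 1/(2π)) with the ℓ^2 sum of its Fourier coefficients: (1/(2π)) ∫_0^{2π} |f|^2 = Σ |c_n|^2.
Compute the left side: (1/(2π)) [∫_0^π 9^2 dx + ∫_π^{2π} 7^2 dx] = (1/(2π)) · (81π + 49π) = (81 + 49)/2 = 65.
So Σ_{n ∈ Z} |c_n|^2 = 65.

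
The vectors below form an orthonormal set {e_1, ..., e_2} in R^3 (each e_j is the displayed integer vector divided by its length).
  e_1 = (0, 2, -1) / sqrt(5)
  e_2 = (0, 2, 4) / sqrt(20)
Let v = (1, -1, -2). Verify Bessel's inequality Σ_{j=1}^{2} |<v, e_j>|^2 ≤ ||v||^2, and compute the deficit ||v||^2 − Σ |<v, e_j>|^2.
Σ |<v, e_j>|^2 = 5; ||v||^2 = 6; deficit = 1

Write each e_j = u_j / sqrt(<u_j, u_j>) where u_j is the displayed integer vector. Then <v, e_j> = <v, u_j> / sqrt(<u_j, u_j>), so |<v, e_j>|^2 = <v, u_j>^2 / <u_j, u_j>.
Coefficients: <v, e_1> = 0/sqrt(5), <v, e_2> = -10/sqrt(20).
Square and sum: Σ |<v, e_j>|^2 = 5.
Compute ||v||^2 = v·v = 6.
Deficit = 6 − 5 = 1 ≥ 0, confirming Bessel's inequality. (The deficit equals ||v − Σ <v,e_j> e_j||^2, the squared distance from v to span{e_j}.)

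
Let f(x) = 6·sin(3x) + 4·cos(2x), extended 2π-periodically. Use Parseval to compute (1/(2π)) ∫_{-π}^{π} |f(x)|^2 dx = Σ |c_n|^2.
Σ |c_n|^2 = 26

Expand |f|^2 and use orthogonality of {sin(nx), cos(mx)} on [-π, π]:
  ∫_{-π}^{π} sin(nx)^2 dx = π, ∫ cos(mx)^2 dx = π, and cross terms integrate to 0.
So ∫_{-π}^{π} f(x)^2 dx = 6^2 · π + 4^2 · π = (36 + 16)π.
Divide by 2π: (36 + 16)/2 = 26.
By Parseval, this equals Σ |c_n|^2.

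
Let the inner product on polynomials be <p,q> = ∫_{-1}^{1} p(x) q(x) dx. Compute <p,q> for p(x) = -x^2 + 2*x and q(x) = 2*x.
<p,q> = 8/3

Expand the product: p(x)·q(x) = -2*x^3 + 4*x^2.
∫_{-1}^{1} of each monomial x^k gives [2/(k+1) if k even, 0 if k odd]. Integrating term-by-term (or equivalently evaluating the antiderivative F(x) = -x^4/2 + 4*x^3/3 at the endpoints):
  F(1) − F(−1) = 5/6 − (-11/6) = 8/3.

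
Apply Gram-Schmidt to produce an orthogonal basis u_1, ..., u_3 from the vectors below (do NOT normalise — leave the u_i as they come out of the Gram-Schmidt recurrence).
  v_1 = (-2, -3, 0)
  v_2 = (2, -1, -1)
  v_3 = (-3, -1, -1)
Orthogonal basis:
  u_1 = (-2, -3, 0)
  u_2 = (24/13, -16/13, -1)
  u_3 = (-45/77, 30/77, -120/77)

Apply the Gram-Schmidt recurrence
  u_1 = v_1
  u_i = v_i − Σ_{j<i} ((v_i · u_j) / (u_j · u_j)) · u_j.

Step by step this gives:
  u_1 = (-2, -3, 0)
  u_2 = (24/13, -16/13, -1)
  u_3 = (-45/77, 30/77, -120/77)

Orthogonality check:
  u_2 · u_1 = 0 (should be 0)
  u_3 · u_1 = 0 (should be 0)
  u_3 · u_2 = 0 (should be 0)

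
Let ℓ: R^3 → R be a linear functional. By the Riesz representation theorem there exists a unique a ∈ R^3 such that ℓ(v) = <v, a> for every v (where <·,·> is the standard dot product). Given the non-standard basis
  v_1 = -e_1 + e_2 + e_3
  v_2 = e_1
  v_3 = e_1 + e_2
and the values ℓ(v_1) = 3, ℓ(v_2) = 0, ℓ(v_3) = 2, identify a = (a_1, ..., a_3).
a = (0, 2, 1)

Write a = (a_1, ..., a_3) in the standard basis. For each basis vector v_i, ℓ(v_i) = <v_i, a> is a linear equation in the a_j's. Collect the n equations into a matrix system V a = ℓ, where row i of V is v_i (expressed in the standard basis). Since V is invertible (lower-triangular with 1s on the diagonal, up to permutation), solve by back-substitution:
  V =
[[-1, 1, 1],
 [1, 0, 0],
 [1, 1, 0]]
  V a = (3, 0, 2)
Solving gives a = (0, 2, 1).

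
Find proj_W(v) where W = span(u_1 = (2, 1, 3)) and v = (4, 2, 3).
proj_W(v) = (19/7, 19/14, 57/14)

Set up U = [u_1 | ... | u_1] ∈ R^(3×1). The projector onto W = col(U) is P = U (U^T U)^(-1) U^T.
Compute U^T U =
  [14],
and U^T v = (19).
Solve U^T U · c = U^T v for the coefficients: c = (19/14). The projection is proj_W(v) = U c.
Check: (v - proj_W(v)) · u_1 = 0  (should be 0).
Result: proj_W(v) = (19/7, 19/14, 57/14).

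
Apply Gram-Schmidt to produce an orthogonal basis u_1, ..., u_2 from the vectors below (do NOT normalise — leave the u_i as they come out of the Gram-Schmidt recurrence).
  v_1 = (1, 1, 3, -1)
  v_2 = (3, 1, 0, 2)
Orthogonal basis:
  u_1 = (1, 1, 3, -1)
  u_2 = (17/6, 5/6, -1/2, 13/6)

Apply the Gram-Schmidt recurrence
  u_1 = v_1
  u_i = v_i − Σ_{j<i} ((v_i · u_j) / (u_j · u_j)) · u_j.

Step by step this gives:
  u_1 = (1, 1, 3, -1)
  u_2 = (17/6, 5/6, -1/2, 13/6)

Orthogonality check:
  u_2 · u_1 = 0 (should be 0)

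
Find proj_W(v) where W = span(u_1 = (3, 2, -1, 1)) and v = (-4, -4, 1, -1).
proj_W(v) = (-22/5, -44/15, 22/15, -22/15)

Set up U = [u_1 | ... | u_1] ∈ R^(4×1). The projector onto W = col(U) is P = U (U^T U)^(-1) U^T.
Compute U^T U =
  [15],
and U^T v = (-22).
Solve U^T U · c = U^T v for the coefficients: c = (-22/15). The projection is proj_W(v) = U c.
Check: (v - proj_W(v)) · u_1 = 0  (should be 0).
Result: proj_W(v) = (-22/5, -44/15, 22/15, -22/15).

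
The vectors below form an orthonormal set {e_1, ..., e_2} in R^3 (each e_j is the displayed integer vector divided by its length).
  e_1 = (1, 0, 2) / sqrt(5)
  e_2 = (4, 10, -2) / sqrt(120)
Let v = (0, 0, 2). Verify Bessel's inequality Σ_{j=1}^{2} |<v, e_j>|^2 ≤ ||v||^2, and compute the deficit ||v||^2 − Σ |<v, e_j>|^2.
Σ |<v, e_j>|^2 = 10/3; ||v||^2 = 4; deficit = 2/3

Write each e_j = u_j / sqrt(<u_j, u_j>) where u_j is the displayed integer vector. Then <v, e_j> = <v, u_j> / sqrt(<u_j, u_j>), so |<v, e_j>|^2 = <v, u_j>^2 / <u_j, u_j>.
Coefficients: <v, e_1> = 4/sqrt(5), <v, e_2> = -4/sqrt(120).
Square and sum: Σ |<v, e_j>|^2 = 10/3.
Compute ||v||^2 = v·v = 4.
Deficit = 4 − 10/3 = 2/3 ≥ 0, confirming Bessel's inequality. (The deficit equals ||v − Σ <v,e_j> e_j||^2, the squared distance from v to span{e_j}.)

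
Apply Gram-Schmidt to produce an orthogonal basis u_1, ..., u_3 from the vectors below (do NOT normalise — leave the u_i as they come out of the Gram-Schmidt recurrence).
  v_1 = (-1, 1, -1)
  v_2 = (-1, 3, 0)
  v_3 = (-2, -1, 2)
Orthogonal basis:
  u_1 = (-1, 1, -1)
  u_2 = (1/3, 5/3, 4/3)
  u_3 = (-33/14, -11/14, 11/7)

Apply the Gram-Schmidt recurrence
  u_1 = v_1
  u_i = v_i − Σ_{j<i} ((v_i · u_j) / (u_j · u_j)) · u_j.

Step by step this gives:
  u_1 = (-1, 1, -1)
  u_2 = (1/3, 5/3, 4/3)
  u_3 = (-33/14, -11/14, 11/7)

Orthogonality check:
  u_2 · u_1 = 0 (should be 0)
  u_3 · u_1 = 0 (should be 0)
  u_3 · u_2 = 0 (should be 0)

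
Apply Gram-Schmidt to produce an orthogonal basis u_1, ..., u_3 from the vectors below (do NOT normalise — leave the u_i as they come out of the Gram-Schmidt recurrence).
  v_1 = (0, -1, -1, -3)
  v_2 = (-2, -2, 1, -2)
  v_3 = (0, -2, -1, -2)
Orthogonal basis:
  u_1 = (0, -1, -1, -3)
  u_2 = (-2, -15/11, 18/11, -1/11)
  u_3 = (14/47, -46/47, -20/47, 22/47)

Apply the Gram-Schmidt recurrence
  u_1 = v_1
  u_i = v_i − Σ_{j<i} ((v_i · u_j) / (u_j · u_j)) · u_j.

Step by step this gives:
  u_1 = (0, -1, -1, -3)
  u_2 = (-2, -15/11, 18/11, -1/11)
  u_3 = (14/47, -46/47, -20/47, 22/47)

Orthogonality check:
  u_2 · u_1 = 0 (should be 0)
  u_3 · u_1 = 0 (should be 0)
  u_3 · u_2 = 0 (should be 0)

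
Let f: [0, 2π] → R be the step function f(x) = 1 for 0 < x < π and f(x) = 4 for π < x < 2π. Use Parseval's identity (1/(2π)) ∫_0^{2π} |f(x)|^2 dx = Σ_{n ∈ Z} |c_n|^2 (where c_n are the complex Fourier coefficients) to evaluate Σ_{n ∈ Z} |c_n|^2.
Σ |c_n|^2 = 17/2

Parseval equates the L^2 energy of f (normalised by 1/(2π)) with the ℓ^2 sum of its Fourier coefficients: (1/(2π)) ∫_0^{2π} |f|^2 = Σ |c_n|^2.
Compute the left side: (1/(2π)) [∫_0^π 1^2 dx + ∫_π^{2π} 4^2 dx] = (1/(2π)) · (1π + 16π) = (1 + 16)/2 = 17/2.
So Σ_{n ∈ Z} |c_n|^2 = 17/2.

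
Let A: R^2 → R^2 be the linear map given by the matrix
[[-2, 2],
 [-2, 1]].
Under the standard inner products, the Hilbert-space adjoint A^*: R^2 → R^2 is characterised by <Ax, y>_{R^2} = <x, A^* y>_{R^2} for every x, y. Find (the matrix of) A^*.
A^* = A^T =
[[-2, -2],
 [2, 1]]

For real matrices with standard dot products, the defining identity <Ax, y> = <x, A^* y> gives (Ax)^T y = x^T (A^*) y, i.e. x^T A^T y = x^T (A^*) y. Since this holds for all x, y, we must have A^* = A^T. Therefore
A^* =
[[-2, -2],
 [2, 1]].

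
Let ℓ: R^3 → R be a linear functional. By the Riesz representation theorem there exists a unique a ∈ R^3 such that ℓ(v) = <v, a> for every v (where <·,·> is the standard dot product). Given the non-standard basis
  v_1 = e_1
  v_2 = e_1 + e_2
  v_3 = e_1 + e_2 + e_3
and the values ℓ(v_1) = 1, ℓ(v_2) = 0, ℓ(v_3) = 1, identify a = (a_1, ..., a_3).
a = (1, -1, 1)

Write a = (a_1, ..., a_3) in the standard basis. For each basis vector v_i, ℓ(v_i) = <v_i, a> is a linear equation in the a_j's. Collect the n equations into a matrix system V a = ℓ, where row i of V is v_i (expressed in the standard basis). Since V is invertible (lower-triangular with 1s on the diagonal, up to permutation), solve by back-substitution:
  V =
[[1, 0, 0],
 [1, 1, 0],
 [1, 1, 1]]
  V a = (1, 0, 1)
Solving gives a = (1, -1, 1).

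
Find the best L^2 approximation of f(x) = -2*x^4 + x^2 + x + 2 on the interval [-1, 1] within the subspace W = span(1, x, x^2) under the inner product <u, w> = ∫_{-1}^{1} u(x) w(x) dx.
g(x) = -5*x^2/7 + x + 76/35

The best approximation g ∈ W is the orthogonal projection of f onto W. Writing g = a_0 + a_1 x + a_2 x^2, the coefficients solve the normal equations G · a = b where
  G_{ij} = <φ_i, φ_j> and b_i = <f, φ_i>, with φ_0 = 1, φ_1 = x, φ_2 = x^2.
G =
  [2, 0, 2/3]
  [0, 2/3, 0]
  [2/3, 0, 2/5],
b = (58/15, 2/3, 122/105).
Solving gives a_0 = 76/35, a_1 = 1, a_2 = -5/7, so
  g(x) = -5*x^2/7 + x + 76/35.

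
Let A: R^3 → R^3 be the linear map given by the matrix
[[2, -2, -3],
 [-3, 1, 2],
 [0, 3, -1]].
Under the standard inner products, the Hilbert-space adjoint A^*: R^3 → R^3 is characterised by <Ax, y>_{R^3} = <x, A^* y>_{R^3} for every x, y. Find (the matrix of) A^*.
A^* = A^T =
[[2, -3, 0],
 [-2, 1, 3],
 [-3, 2, -1]]

For real matrices with standard dot products, the defining identity <Ax, y> = <x, A^* y> gives (Ax)^T y = x^T (A^*) y, i.e. x^T A^T y = x^T (A^*) y. Since this holds for all x, y, we must have A^* = A^T. Therefore
A^* =
[[2, -3, 0],
 [-2, 1, 3],
 [-3, 2, -1]].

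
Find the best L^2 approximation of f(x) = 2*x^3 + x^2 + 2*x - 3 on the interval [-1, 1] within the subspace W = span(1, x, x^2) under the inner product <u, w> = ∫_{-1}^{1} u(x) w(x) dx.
g(x) = x^2 + 16*x/5 - 3

The best approximation g ∈ W is the orthogonal projection of f onto W. Writing g = a_0 + a_1 x + a_2 x^2, the coefficients solve the normal equations G · a = b where
  G_{ij} = <φ_i, φ_j> and b_i = <f, φ_i>, with φ_0 = 1, φ_1 = x, φ_2 = x^2.
G =
  [2, 0, 2/3]
  [0, 2/3, 0]
  [2/3, 0, 2/5],
b = (-16/3, 32/15, -8/5).
Solving gives a_0 = -3, a_1 = 16/5, a_2 = 1, so
  g(x) = x^2 + 16*x/5 - 3.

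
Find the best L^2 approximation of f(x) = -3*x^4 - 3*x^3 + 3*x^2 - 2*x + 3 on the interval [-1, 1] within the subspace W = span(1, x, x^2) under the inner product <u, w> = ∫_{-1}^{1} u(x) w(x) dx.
g(x) = 3*x^2/7 - 19*x/5 + 114/35

The best approximation g ∈ W is the orthogonal projection of f onto W. Writing g = a_0 + a_1 x + a_2 x^2, the coefficients solve the normal equations G · a = b where
  G_{ij} = <φ_i, φ_j> and b_i = <f, φ_i>, with φ_0 = 1, φ_1 = x, φ_2 = x^2.
G =
  [2, 0, 2/3]
  [0, 2/3, 0]
  [2/3, 0, 2/5],
b = (34/5, -38/15, 82/35).
Solving gives a_0 = 114/35, a_1 = -19/5, a_2 = 3/7, so
  g(x) = 3*x^2/7 - 19*x/5 + 114/35.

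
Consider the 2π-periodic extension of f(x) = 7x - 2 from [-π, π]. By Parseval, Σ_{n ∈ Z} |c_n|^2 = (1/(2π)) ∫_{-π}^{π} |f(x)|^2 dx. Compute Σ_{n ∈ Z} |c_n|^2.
Σ |c_n|^2 = 49π^2/3 + 4

Expand and integrate term by term over [-π, π]:
  ∫ (7x)^2 dx = 49·(2π^3/3); ∫ 2·7·(-2)·x dx = 0 (odd integrand); ∫ (-2)^2 dx = 4·2π.
So (1/(2π)) ∫_{-π}^{π} (7x - 2)^2 dx = 49π^2/3 + 4 = 49π^2/3 + 4.
Parseval ⇒ Σ |c_n|^2 = 49π^2/3 + 4.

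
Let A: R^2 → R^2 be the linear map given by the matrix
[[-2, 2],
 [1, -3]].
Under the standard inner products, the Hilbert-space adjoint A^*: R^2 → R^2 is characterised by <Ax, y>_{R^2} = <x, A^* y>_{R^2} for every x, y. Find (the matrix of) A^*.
A^* = A^T =
[[-2, 1],
 [2, -3]]

For real matrices with standard dot products, the defining identity <Ax, y> = <x, A^* y> gives (Ax)^T y = x^T (A^*) y, i.e. x^T A^T y = x^T (A^*) y. Since this holds for all x, y, we must have A^* = A^T. Therefore
A^* =
[[-2, 1],
 [2, -3]].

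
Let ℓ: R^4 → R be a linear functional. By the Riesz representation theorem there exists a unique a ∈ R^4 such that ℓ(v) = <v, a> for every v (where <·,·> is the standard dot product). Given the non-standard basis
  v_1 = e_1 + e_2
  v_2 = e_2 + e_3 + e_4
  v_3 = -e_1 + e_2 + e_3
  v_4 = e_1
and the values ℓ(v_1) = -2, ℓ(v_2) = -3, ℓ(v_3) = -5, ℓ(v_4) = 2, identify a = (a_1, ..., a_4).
a = (2, -4, 1, 0)

Write a = (a_1, ..., a_4) in the standard basis. For each basis vector v_i, ℓ(v_i) = <v_i, a> is a linear equation in the a_j's. Collect the n equations into a matrix system V a = ℓ, where row i of V is v_i (expressed in the standard basis). Since V is invertible (lower-triangular with 1s on the diagonal, up to permutation), solve by back-substitution:
  V =
[[1, 1, 0, 0],
 [0, 1, 1, 1],
 [-1, 1, 1, 0],
 [1, 0, 0, 0]]
  V a = (-2, -3, -5, 2)
Solving gives a = (2, -4, 1, 0).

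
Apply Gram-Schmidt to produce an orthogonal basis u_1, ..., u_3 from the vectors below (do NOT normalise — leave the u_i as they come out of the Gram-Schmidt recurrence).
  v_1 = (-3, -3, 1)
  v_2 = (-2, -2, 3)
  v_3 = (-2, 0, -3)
Orthogonal basis:
  u_1 = (-3, -3, 1)
  u_2 = (7/19, 7/19, 42/19)
  u_3 = (-1, 1, 0)

Apply the Gram-Schmidt recurrence
  u_1 = v_1
  u_i = v_i − Σ_{j<i} ((v_i · u_j) / (u_j · u_j)) · u_j.

Step by step this gives:
  u_1 = (-3, -3, 1)
  u_2 = (7/19, 7/19, 42/19)
  u_3 = (-1, 1, 0)

Orthogonality check:
  u_2 · u_1 = 0 (should be 0)
  u_3 · u_1 = 0 (should be 0)
  u_3 · u_2 = 0 (should be 0)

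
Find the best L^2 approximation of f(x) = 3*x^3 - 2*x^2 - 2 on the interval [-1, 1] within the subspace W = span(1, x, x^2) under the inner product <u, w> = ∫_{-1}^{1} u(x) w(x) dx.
g(x) = -2*x^2 + 9*x/5 - 2

The best approximation g ∈ W is the orthogonal projection of f onto W. Writing g = a_0 + a_1 x + a_2 x^2, the coefficients solve the normal equations G · a = b where
  G_{ij} = <φ_i, φ_j> and b_i = <f, φ_i>, with φ_0 = 1, φ_1 = x, φ_2 = x^2.
G =
  [2, 0, 2/3]
  [0, 2/3, 0]
  [2/3, 0, 2/5],
b = (-16/3, 6/5, -32/15).
Solving gives a_0 = -2, a_1 = 9/5, a_2 = -2, so
  g(x) = -2*x^2 + 9*x/5 - 2.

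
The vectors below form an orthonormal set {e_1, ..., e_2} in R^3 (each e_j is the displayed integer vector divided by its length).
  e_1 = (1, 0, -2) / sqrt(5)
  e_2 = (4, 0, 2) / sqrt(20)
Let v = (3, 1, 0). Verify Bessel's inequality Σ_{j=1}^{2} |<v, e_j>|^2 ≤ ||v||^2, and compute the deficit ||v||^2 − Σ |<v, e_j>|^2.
Σ |<v, e_j>|^2 = 9; ||v||^2 = 10; deficit = 1

Write each e_j = u_j / sqrt(<u_j, u_j>) where u_j is the displayed integer vector. Then <v, e_j> = <v, u_j> / sqrt(<u_j, u_j>), so |<v, e_j>|^2 = <v, u_j>^2 / <u_j, u_j>.
Coefficients: <v, e_1> = 3/sqrt(5), <v, e_2> = 12/sqrt(20).
Square and sum: Σ |<v, e_j>|^2 = 9.
Compute ||v||^2 = v·v = 10.
Deficit = 10 − 9 = 1 ≥ 0, confirming Bessel's inequality. (The deficit equals ||v − Σ <v,e_j> e_j||^2, the squared distance from v to span{e_j}.)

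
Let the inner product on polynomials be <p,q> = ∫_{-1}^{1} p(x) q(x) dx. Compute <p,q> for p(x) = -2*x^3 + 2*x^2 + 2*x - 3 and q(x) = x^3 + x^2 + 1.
<p,q> = -592/105

Expand the product: p(x)·q(x) = -2*x^6 + 4*x^4 - 3*x^3 - x^2 + 2*x - 3.
∫_{-1}^{1} of each monomial x^k gives [2/(k+1) if k even, 0 if k odd]. Integrating term-by-term (or equivalently evaluating the antiderivative F(x) = -2*x^7/7 + 4*x^5/5 - 3*x^4/4 - x^3/3 + x^2 - 3*x at the endpoints):
  F(1) − F(−1) = -1079/420 − (1289/420) = -592/105.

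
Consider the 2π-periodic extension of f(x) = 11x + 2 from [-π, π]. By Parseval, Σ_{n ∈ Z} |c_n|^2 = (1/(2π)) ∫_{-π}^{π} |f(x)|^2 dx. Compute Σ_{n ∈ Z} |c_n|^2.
Σ |c_n|^2 = 121π^2/3 + 4

Expand and integrate term by term over [-π, π]:
  ∫ (11x)^2 dx = 121·(2π^3/3); ∫ 2·11·(2)·x dx = 0 (odd integrand); ∫ 2^2 dx = 4·2π.
So (1/(2π)) ∫_{-π}^{π} (11x + 2)^2 dx = 121π^2/3 + 4 = 121π^2/3 + 4.
Parseval ⇒ Σ |c_n|^2 = 121π^2/3 + 4.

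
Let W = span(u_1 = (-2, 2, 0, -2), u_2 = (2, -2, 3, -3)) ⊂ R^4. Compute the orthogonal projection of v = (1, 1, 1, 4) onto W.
proj_W(v) = (51/77, -51/77, -93/77, 206/77)

Set up U = [u_1 | ... | u_2] ∈ R^(4×2). The projector onto W = col(U) is P = U (U^T U)^(-1) U^T.
Compute U^T U =
  [12, -2]
  [-2, 26],
and U^T v = (-8, -9).
Solve U^T U · c = U^T v for the coefficients: c = (-113/154, -31/77). The projection is proj_W(v) = U c.
Check: (v - proj_W(v)) · u_1 = 0  (should be 0).
Check: (v - proj_W(v)) · u_2 = 0  (should be 0).
Result: proj_W(v) = (51/77, -51/77, -93/77, 206/77).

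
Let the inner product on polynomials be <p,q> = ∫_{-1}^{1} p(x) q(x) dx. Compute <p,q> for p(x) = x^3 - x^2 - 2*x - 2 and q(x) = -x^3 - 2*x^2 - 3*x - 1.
<p,q> = 1202/105

Expand the product: p(x)·q(x) = -x^6 - x^5 + x^4 + 8*x^3 + 11*x^2 + 8*x + 2.
∫_{-1}^{1} of each monomial x^k gives [2/(k+1) if k even, 0 if k odd]. Integrating term-by-term (or equivalently evaluating the antiderivative F(x) = -x^7/7 - x^6/6 + x^5/5 + 2*x^4 + 11*x^3/3 + 4*x^2 + 2*x at the endpoints):
  F(1) − F(−1) = 809/70 − (23/210) = 1202/105.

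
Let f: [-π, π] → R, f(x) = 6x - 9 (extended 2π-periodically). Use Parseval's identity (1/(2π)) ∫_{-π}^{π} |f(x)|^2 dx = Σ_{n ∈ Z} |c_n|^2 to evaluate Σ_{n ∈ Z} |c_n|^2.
Σ |c_n|^2 = 12π^2 + 81

Expand and integrate term by term over [-π, π]:
  ∫ (6x)^2 dx = 36·(2π^3/3); ∫ 2·6·(-9)·x dx = 0 (odd integrand); ∫ (-9)^2 dx = 81·2π.
So (1/(2π)) ∫_{-π}^{π} (6x - 9)^2 dx = 36π^2/3 + 81 = 12π^2 + 81.
Parseval ⇒ Σ |c_n|^2 = 12π^2 + 81.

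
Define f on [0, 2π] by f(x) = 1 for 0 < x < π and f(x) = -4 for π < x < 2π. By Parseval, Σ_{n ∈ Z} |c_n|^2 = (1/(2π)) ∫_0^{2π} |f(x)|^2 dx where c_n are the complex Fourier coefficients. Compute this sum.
Σ |c_n|^2 = 17/2

Parseval equates the L^2 energy of f (normalised by 1/(2π)) with the ℓ^2 sum of its Fourier coefficients: (1/(2π)) ∫_0^{2π} |f|^2 = Σ |c_n|^2.
Compute the left side: (1/(2π)) [∫_0^π 1^2 dx + ∫_π^{2π} (-4)^2 dx] = (1/(2π)) · (1π + 16π) = (1 + 16)/2 = 17/2.
So Σ_{n ∈ Z} |c_n|^2 = 17/2.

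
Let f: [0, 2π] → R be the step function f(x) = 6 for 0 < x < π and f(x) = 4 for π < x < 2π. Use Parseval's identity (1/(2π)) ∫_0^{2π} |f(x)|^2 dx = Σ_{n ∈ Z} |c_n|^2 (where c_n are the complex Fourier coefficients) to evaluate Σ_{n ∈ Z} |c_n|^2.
Σ |c_n|^2 = 26

Parseval equates the L^2 energy of f (normalised by 1/(2π)) with the ℓ^2 sum of its Fourier coefficients: (1/(2π)) ∫_0^{2π} |f|^2 = Σ |c_n|^2.
Compute the left side: (1/(2π)) [∫_0^π 6^2 dx + ∫_π^{2π} 4^2 dx] = (1/(2π)) · (36π + 16π) = (36 + 16)/2 = 26.
So Σ_{n ∈ Z} |c_n|^2 = 26.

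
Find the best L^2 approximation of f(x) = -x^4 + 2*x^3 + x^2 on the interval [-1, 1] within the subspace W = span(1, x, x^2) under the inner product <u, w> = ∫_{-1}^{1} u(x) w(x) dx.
g(x) = x^2/7 + 6*x/5 + 3/35

The best approximation g ∈ W is the orthogonal projection of f onto W. Writing g = a_0 + a_1 x + a_2 x^2, the coefficients solve the normal equations G · a = b where
  G_{ij} = <φ_i, φ_j> and b_i = <f, φ_i>, with φ_0 = 1, φ_1 = x, φ_2 = x^2.
G =
  [2, 0, 2/3]
  [0, 2/3, 0]
  [2/3, 0, 2/5],
b = (4/15, 4/5, 4/35).
Solving gives a_0 = 3/35, a_1 = 6/5, a_2 = 1/7, so
  g(x) = x^2/7 + 6*x/5 + 3/35.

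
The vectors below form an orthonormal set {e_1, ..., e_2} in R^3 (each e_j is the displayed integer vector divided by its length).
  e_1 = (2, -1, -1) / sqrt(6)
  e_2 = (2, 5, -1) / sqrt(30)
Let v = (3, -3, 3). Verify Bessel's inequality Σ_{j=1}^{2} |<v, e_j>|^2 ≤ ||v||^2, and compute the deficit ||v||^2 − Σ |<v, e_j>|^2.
Σ |<v, e_j>|^2 = 54/5; ||v||^2 = 27; deficit = 81/5

Write each e_j = u_j / sqrt(<u_j, u_j>) where u_j is the displayed integer vector. Then <v, e_j> = <v, u_j> / sqrt(<u_j, u_j>), so |<v, e_j>|^2 = <v, u_j>^2 / <u_j, u_j>.
Coefficients: <v, e_1> = 6/sqrt(6), <v, e_2> = -12/sqrt(30).
Square and sum: Σ |<v, e_j>|^2 = 54/5.
Compute ||v||^2 = v·v = 27.
Deficit = 27 − 54/5 = 81/5 ≥ 0, confirming Bessel's inequality. (The deficit equals ||v − Σ <v,e_j> e_j||^2, the squared distance from v to span{e_j}.)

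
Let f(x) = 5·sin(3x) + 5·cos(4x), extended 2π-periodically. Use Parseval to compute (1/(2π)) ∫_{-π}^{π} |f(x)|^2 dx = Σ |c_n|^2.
Σ |c_n|^2 = 25

Expand |f|^2 and use orthogonality of {sin(nx), cos(mx)} on [-π, π]:
  ∫_{-π}^{π} sin(nx)^2 dx = π, ∫ cos(mx)^2 dx = π, and cross terms integrate to 0.
So ∫_{-π}^{π} f(x)^2 dx = 5^2 · π + 5^2 · π = (25 + 25)π.
Divide by 2π: (25 + 25)/2 = 25.
By Parseval, this equals Σ |c_n|^2.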